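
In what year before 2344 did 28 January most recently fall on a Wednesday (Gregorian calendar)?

2342

From one year to the next, a fixed date's weekday advances by 1, or by 2 when a Feb 29 lies between the two dates.
2344: January 28 is Friday.
2343: Thursday (−1)
2342: Wednesday (−1)
28 January falls on a Wednesday in 2342.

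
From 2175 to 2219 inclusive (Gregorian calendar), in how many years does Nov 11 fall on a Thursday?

6

Track Nov 11's weekday year by year (advancing +1, or +2 across a Feb 29):
  2175: Sat  2176: Mon (+2)  2177: Tue (+1)  2178: Wed (+1)  2179: Thu (+1) ✓
  2180: Sat (+2)  2181: Sun (+1)  2182: Mon (+1)  2183: Tue (+1)  2184: Thu (+2) ✓
  2185: Fri (+1)  2186: Sat (+1)  2187: Sun (+1)  2188: Tue (+2)  … (17 more years) …
  2206: Tue (+1)  2207: Wed (+1)  2208: Fri (+2)  2209: Sat (+1)  2210: Sun (+1)
  2211: Mon (+1)  2212: Wed (+2)  2213: Thu (+1) ✓  2214: Fri (+1)  2215: Sat (+1)
  2216: Mon (+2)  2217: Tue (+1)  2218: Wed (+1)  2219: Thu (+1) ✓
Thursday years: 2179, 2184, 2190, 2202, 2213, 2219 — 6 in total.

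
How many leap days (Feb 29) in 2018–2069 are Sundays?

2

Leap years in 2018–2069: 13 of them.
Feb 29 weekday advances by 5 (mod 7) from one leap year to the next four years later (or differs when a century non-leap intervenes).
Leap-day weekdays: 2020:Sat 2024:Thu 2028:Tue 2032:Sun✓ 2036:Fri 2040:Wed 2044:Mon 2048:Sat 2052:Thu 2056:Tue 2060:Sun✓ 2064:Fri 2068:Wed
Sunday: 2032, 2060 → 2.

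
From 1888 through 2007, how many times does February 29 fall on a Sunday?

4

Leap years in 1888–2007: 29 of them.
Feb 29 weekday advances by 5 (mod 7) from one leap year to the next four years later (or differs when a century non-leap intervenes).
Leap-day weekdays: 1888:Wed 1892:Mon 1896:Sat 1904:Mon 1908:Sat 1912:Thu 1916:Tue 1920:Sun✓ 1924:Fri 1928:Wed 1932:Mon 1936:Sat 1940:Thu …(3 more)… 1956:Wed 1960:Mon 1964:Sat 1968:Thu 1972:Tue 1976:Sun✓ 1980:Fri 1984:Wed 1988:Mon 1992:Sat 1996:Thu 2000:Tue 2004:Sun✓
Sunday: 1920, 1948, 1976, 2004 → 4.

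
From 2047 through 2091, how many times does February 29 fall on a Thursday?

2

Leap years in 2047–2091: 11 of them.
Feb 29 weekday advances by 5 (mod 7) from one leap year to the next four years later (or differs when a century non-leap intervenes).
Leap-day weekdays: 2048:Sat 2052:Thu✓ 2056:Tue 2060:Sun 2064:Fri 2068:Wed 2072:Mon 2076:Sat 2080:Thu✓ 2084:Tue 2088:Sun
Thursday: 2052, 2080 → 2.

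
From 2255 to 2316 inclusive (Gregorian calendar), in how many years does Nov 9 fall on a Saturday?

Track Nov 9's weekday year by year (advancing +1, or +2 across a Feb 29):
  2255: Fri  2256: Sun (+2)  2257: Mon (+1)  2258: Tue (+1)  2259: Wed (+1)
  2260: Fri (+2)  2261: Sat (+1) ✓  2262: Sun (+1)  2263: Mon (+1)  2264: Wed (+2)
  2265: Thu (+1)  2266: Fri (+1)  2267: Sat (+1) ✓  2268: Mon (+2)  … (34 more years) …
  2303: Mon (+1)  2304: Wed (+2)  2305: Thu (+1)  2306: Fri (+1)  2307: Sat (+1) ✓
  2308: Mon (+2)  2309: Tue (+1)  2310: Wed (+1)  2311: Thu (+1)  2312: Sat (+2) ✓
  2313: Sun (+1)  2314: Mon (+1)  2315: Tue (+1)  2316: Thu (+2)
Saturday years: 2261, 2267, 2272, 2278, 2289, 2295, 2301, 2307, 2312 — 9 in total.

9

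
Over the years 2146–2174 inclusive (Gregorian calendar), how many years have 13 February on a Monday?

Track 13 February's weekday year by year (advancing +1, or +2 across a Feb 29):
  2146: Sun  2147: Mon (+1) ✓  2148: Tue (+1)  2149: Thu (+2)  2150: Fri (+1)
  2151: Sat (+1)  2152: Sun (+1)  2153: Tue (+2)  2154: Wed (+1)  2155: Thu (+1)
  2156: Fri (+1)  2157: Sun (+2)  2158: Mon (+1) ✓  2159: Tue (+1)  2160: Wed (+1)
  2161: Fri (+2)  2162: Sat (+1)  2163: Sun (+1)  2164: Mon (+1) ✓  2165: Wed (+2)
  2166: Thu (+1)  2167: Fri (+1)  2168: Sat (+1)  2169: Mon (+2) ✓  2170: Tue (+1)
  2171: Wed (+1)  2172: Thu (+1)  2173: Sat (+2)  2174: Sun (+1)
Monday years: 2147, 2158, 2164, 2169 — 4 in total.

4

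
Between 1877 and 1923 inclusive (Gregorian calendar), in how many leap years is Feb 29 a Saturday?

2

Leap years in 1877–1923: 10 of them.
Feb 29 weekday advances by 5 (mod 7) from one leap year to the next four years later (or differs when a century non-leap intervenes).
Leap-day weekdays: 1880:Sun 1884:Fri 1888:Wed 1892:Mon 1896:Sat✓ 1904:Mon 1908:Sat✓ 1912:Thu 1916:Tue 1920:Sun
Saturday: 1896, 1908 → 2.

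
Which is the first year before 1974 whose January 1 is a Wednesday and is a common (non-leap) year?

1969

Jan 1 advances by 2 weekdays after a leap year and by 1 after a common year.
1974: Jan 1 is Tuesday.
1973: Monday
1972: Saturday (leap)
1971: Friday
1970: Thursday
1969: Wednesday
1969 begins on a Wednesday and is a common year.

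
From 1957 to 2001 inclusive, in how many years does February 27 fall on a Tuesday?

7

Track February 27's weekday year by year (advancing +1, or +2 across a Feb 29):
  1957: Wed  1958: Thu (+1)  1959: Fri (+1)  1960: Sat (+1)  1961: Mon (+2)
  1962: Tue (+1) ✓  1963: Wed (+1)  1964: Thu (+1)  1965: Sat (+2)  1966: Sun (+1)
  1967: Mon (+1)  1968: Tue (+1) ✓  1969: Thu (+2)  1970: Fri (+1)  … (17 more years) …
  1988: Sat (+1)  1989: Mon (+2)  1990: Tue (+1) ✓  1991: Wed (+1)  1992: Thu (+1)
  1993: Sat (+2)  1994: Sun (+1)  1995: Mon (+1)  1996: Tue (+1) ✓  1997: Thu (+2)
  1998: Fri (+1)  1999: Sat (+1)  2000: Sun (+1)  2001: Tue (+2) ✓
Tuesday years: 1962, 1968, 1973, 1979, 1990, 1996, 2001 — 7 in total.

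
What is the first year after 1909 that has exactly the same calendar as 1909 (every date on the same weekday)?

Two years share a calendar iff Jan 1 falls on the same weekday and both are leap or both are common. 1909: Jan 1 is Friday, common year.
1910: Jan 1 Saturday, common
1911: Jan 1 Sunday, common
1912: Jan 1 Monday, leap
1913: Jan 1 Wednesday, common
1914: Jan 1 Thursday, common
1915: Jan 1 Friday, common
1915 matches on both conditions.

1915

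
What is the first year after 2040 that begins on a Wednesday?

Jan 1 advances by 2 weekdays after a leap year and by 1 after a common year.
2040: Jan 1 is Sunday (leap).
2041: Tuesday
2042: Wednesday
2042 begins on a Wednesday

2042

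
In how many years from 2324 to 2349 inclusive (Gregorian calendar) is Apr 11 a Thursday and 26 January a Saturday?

Check each year's weekday for Apr 11 and 26 January:
  2324: Fri/Sat  2325: Sat/Mon  2326: Sun/Tue  2327: Mon/Wed  2328: Wed/Thu  2329: Thu/Sat ✓  2330: Fri/Sun  2331: Sat/Mon  2332: Mon/Tue  2333: Tue/Thu  2334: Wed/Fri  2335: Thu/Sat ✓  2336: Sat/Sun  2337: Sun/Tue  2338: Mon/Wed  2339: Tue/Thu  2340: Thu/Fri  2341: Fri/Sun  2342: Sat/Mon  2343: Sun/Tue  2344: Tue/Wed  2345: Wed/Fri  2346: Thu/Sat ✓  2347: Fri/Sun  2348: Sun/Mon  2349: Mon/Wed
Both conditions hold in: 2329, 2335, 2346 — 3.

3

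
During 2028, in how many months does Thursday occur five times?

4

A month of length L has five Thursdays iff its first Thursday is on day ≤ L−28 (so day 1–3 in a 31-day month, 1–2 in a 30-day month, day 1 in a leap February).
Checking each month of 2028: Jan starts Sat (31d); Feb starts Tue (29d); Mar starts Wed (31d) ✓; Apr starts Sat (30d); May starts Mon (31d); Jun starts Thu (30d) ✓; Jul starts Sat (31d); Aug starts Tue (31d) ✓; Sep starts Fri (30d); Oct starts Sun (31d); Nov starts Wed (30d) ✓; Dec starts Fri (31d).
Five-Thursday months: March, June, August, November → 4.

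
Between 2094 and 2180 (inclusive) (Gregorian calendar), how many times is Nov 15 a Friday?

Track Nov 15's weekday year by year (advancing +1, or +2 across a Feb 29):
  2094: Mon  2095: Tue (+1)  2096: Thu (+2)  2097: Fri (+1) ✓  2098: Sat (+1)
  2099: Sun (+1)  2100: Mon (+1)  2101: Tue (+1)  2102: Wed (+1)  2103: Thu (+1)
  2104: Sat (+2)  2105: Sun (+1)  2106: Mon (+1)  2107: Tue (+1)  … (59 more years) …
  2167: Sun (+1)  2168: Tue (+2)  2169: Wed (+1)  2170: Thu (+1)  2171: Fri (+1) ✓
  2172: Sun (+2)  2173: Mon (+1)  2174: Tue (+1)  2175: Wed (+1)  2176: Fri (+2) ✓
  2177: Sat (+1)  2178: Sun (+1)  2179: Mon (+1)  2180: Wed (+2)
Friday years: 2097, 2109, 2115, 2120, 2126, 2137, 2143, 2148, 2154, 2165, 2171, 2176 — 12 in total.

12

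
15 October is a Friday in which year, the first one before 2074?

2066

From one year to the next, a fixed date's weekday advances by 1, or by 2 when a Feb 29 lies between the two dates.
2074: October 15 is Monday.
2073: Sunday (−1)
2072: Saturday (−1)
2071: Thursday (−2)
2070: Wednesday (−1)
2069: Tuesday (−1)
2068: Monday (−1)
2067: Saturday (−2)
2066: Friday (−1)
15 October falls on a Friday in 2066.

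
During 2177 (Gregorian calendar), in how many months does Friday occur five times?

4

A month of length L has five Fridays iff its first Friday is on day ≤ L−28 (so day 1–3 in a 31-day month, 1–2 in a 30-day month, day 1 in a leap February).
Checking each month of 2177: Jan starts Wed (31d) ✓; Feb starts Sat (28d); Mar starts Sat (31d); Apr starts Tue (30d); May starts Thu (31d) ✓; Jun starts Sun (30d); Jul starts Tue (31d); Aug starts Fri (31d) ✓; Sep starts Mon (30d); Oct starts Wed (31d) ✓; Nov starts Sat (30d); Dec starts Mon (31d).
Five-Friday months: January, May, August, October → 4.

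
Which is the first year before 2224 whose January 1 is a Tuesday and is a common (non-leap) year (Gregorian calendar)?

Jan 1 advances by 2 weekdays after a leap year and by 1 after a common year.
2224: Jan 1 is Thursday (leap).
2223: Wednesday
2222: Tuesday
2222 begins on a Tuesday and is a common year.

2222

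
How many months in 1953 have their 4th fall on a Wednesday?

Check the 4th of each month of 1953: Jan 4: Sun, Feb 4: Wed, Mar 4: Wed, Apr 4: Sat, May 4: Mon, Jun 4: Thu, Jul 4: Sat, Aug 4: Tue, Sep 4: Fri, Oct 4: Sun, Nov 4: Wed, Dec 4: Fri.
Wednesday occurs in February, March, November — 3 months.

3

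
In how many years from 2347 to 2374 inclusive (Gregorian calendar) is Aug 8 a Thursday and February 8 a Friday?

Check each year's weekday for Aug 8 and February 8:
  2347: Fri/Sat  2348: Sun/Sun  2349: Mon/Tue  2350: Tue/Wed  2351: Wed/Thu  2352: Fri/Fri  2353: Sat/Sun  2354: Sun/Mon  2355: Mon/Tue  2356: Wed/Wed  2357: Thu/Fri ✓  2358: Fri/Sat  2359: Sat/Sun  2360: Mon/Mon  2361: Tue/Wed  2362: Wed/Thu  2363: Thu/Fri ✓  2364: Sat/Sat  2365: Sun/Mon  2366: Mon/Tue  2367: Tue/Wed  2368: Thu/Thu  2369: Fri/Sat  2370: Sat/Sun  2371: Sun/Mon  2372: Tue/Tue  2373: Wed/Thu  2374: Thu/Fri ✓
Both conditions hold in: 2357, 2363, 2374 — 3.

3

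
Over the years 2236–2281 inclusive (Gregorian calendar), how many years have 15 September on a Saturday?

Track 15 September's weekday year by year (advancing +1, or +2 across a Feb 29):
  2236: Thu  2237: Fri (+1)  2238: Sat (+1) ✓  2239: Sun (+1)  2240: Tue (+2)
  2241: Wed (+1)  2242: Thu (+1)  2243: Fri (+1)  2244: Sun (+2)  2245: Mon (+1)
  2246: Tue (+1)  2247: Wed (+1)  2248: Fri (+2)  2249: Sat (+1) ✓  … (18 more years) …
  2268: Tue (+2)  2269: Wed (+1)  2270: Thu (+1)  2271: Fri (+1)  2272: Sun (+2)
  2273: Mon (+1)  2274: Tue (+1)  2275: Wed (+1)  2276: Fri (+2)  2277: Sat (+1) ✓
  2278: Sun (+1)  2279: Mon (+1)  2280: Wed (+2)  2281: Thu (+1)
Saturday years: 2238, 2249, 2255, 2260, 2266, 2277 — 6 in total.

6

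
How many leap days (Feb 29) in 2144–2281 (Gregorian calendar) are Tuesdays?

5

Leap years in 2144–2281: 34 of them.
Feb 29 weekday advances by 5 (mod 7) from one leap year to the next four years later (or differs when a century non-leap intervenes).
Leap-day weekdays: 2144:Sat 2148:Thu 2152:Tue✓ 2156:Sun 2160:Fri 2164:Wed 2168:Mon 2172:Sat 2176:Thu 2180:Tue✓ 2184:Sun 2188:Fri 2192:Wed …(8 more)… 2232:Wed 2236:Mon 2240:Sat 2244:Thu 2248:Tue✓ 2252:Sun 2256:Fri 2260:Wed 2264:Mon 2268:Sat 2272:Thu 2276:Tue✓ 2280:Sun
Tuesday: 2152, 2180, 2220, 2248, 2276 → 5.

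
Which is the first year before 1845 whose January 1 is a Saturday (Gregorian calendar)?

Jan 1 advances by 2 weekdays after a leap year and by 1 after a common year.
1845: Jan 1 is Wednesday.
1844: Monday (leap)
1843: Sunday
1842: Saturday
1842 begins on a Saturday

1842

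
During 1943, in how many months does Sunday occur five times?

4

A month of length L has five Sundays iff its first Sunday is on day ≤ L−28 (so day 1–3 in a 31-day month, 1–2 in a 30-day month, day 1 in a leap February).
Checking each month of 1943: Jan starts Fri (31d) ✓; Feb starts Mon (28d); Mar starts Mon (31d); Apr starts Thu (30d); May starts Sat (31d) ✓; Jun starts Tue (30d); Jul starts Thu (31d); Aug starts Sun (31d) ✓; Sep starts Wed (30d); Oct starts Fri (31d) ✓; Nov starts Mon (30d); Dec starts Wed (31d).
Five-Sunday months: January, May, August, October → 4.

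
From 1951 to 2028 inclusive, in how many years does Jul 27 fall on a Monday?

12

Track Jul 27's weekday year by year (advancing +1, or +2 across a Feb 29):
  1951: Fri  1952: Sun (+2)  1953: Mon (+1) ✓  1954: Tue (+1)  1955: Wed (+1)
  1956: Fri (+2)  1957: Sat (+1)  1958: Sun (+1)  1959: Mon (+1) ✓  1960: Wed (+2)
  1961: Thu (+1)  1962: Fri (+1)  1963: Sat (+1)  1964: Mon (+2) ✓  … (50 more years) …
  2015: Mon (+1) ✓  2016: Wed (+2)  2017: Thu (+1)  2018: Fri (+1)  2019: Sat (+1)
  2020: Mon (+2) ✓  2021: Tue (+1)  2022: Wed (+1)  2023: Thu (+1)  2024: Sat (+2)
  2025: Sun (+1)  2026: Mon (+1) ✓  2027: Tue (+1)  2028: Thu (+2)
Monday years: 1953, 1959, 1964, 1970, 1981, 1987, 1992, 1998, 2009, 2015, 2020, 2026 — 12 in total.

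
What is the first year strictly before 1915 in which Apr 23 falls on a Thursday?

From one year to the next, a fixed date's weekday advances by 1, or by 2 when a Feb 29 lies between the two dates.
1915: April 23 is Friday.
1914: Thursday (−1)
Apr 23 falls on a Thursday in 1914.

1914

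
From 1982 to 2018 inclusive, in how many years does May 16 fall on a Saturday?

Track May 16's weekday year by year (advancing +1, or +2 across a Feb 29):
  1982: Sun  1983: Mon (+1)  1984: Wed (+2)  1985: Thu (+1)  1986: Fri (+1)
  1987: Sat (+1) ✓  1988: Mon (+2)  1989: Tue (+1)  1990: Wed (+1)  1991: Thu (+1)
  1992: Sat (+2) ✓  1993: Sun (+1)  1994: Mon (+1)  1995: Tue (+1)  … (9 more years) …
  2005: Mon (+1)  2006: Tue (+1)  2007: Wed (+1)  2008: Fri (+2)  2009: Sat (+1) ✓
  2010: Sun (+1)  2011: Mon (+1)  2012: Wed (+2)  2013: Thu (+1)  2014: Fri (+1)
  2015: Sat (+1) ✓  2016: Mon (+2)  2017: Tue (+1)  2018: Wed (+1)
Saturday years: 1987, 1992, 1998, 2009, 2015 — 5 in total.

5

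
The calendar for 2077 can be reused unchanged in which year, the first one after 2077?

Two years share a calendar iff Jan 1 falls on the same weekday and both are leap or both are common. 2077: Jan 1 is Friday, common year.
2078: Jan 1 Saturday, common
2079: Jan 1 Sunday, common
2080: Jan 1 Monday, leap
2081: Jan 1 Wednesday, common
2082: Jan 1 Thursday, common
2083: Jan 1 Friday, common
2083 matches on both conditions.

2083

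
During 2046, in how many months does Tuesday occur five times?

4

A month of length L has five Tuesdays iff its first Tuesday is on day ≤ L−28 (so day 1–3 in a 31-day month, 1–2 in a 30-day month, day 1 in a leap February).
Checking each month of 2046: Jan starts Mon (31d) ✓; Feb starts Thu (28d); Mar starts Thu (31d); Apr starts Sun (30d); May starts Tue (31d) ✓; Jun starts Fri (30d); Jul starts Sun (31d) ✓; Aug starts Wed (31d); Sep starts Sat (30d); Oct starts Mon (31d) ✓; Nov starts Thu (30d); Dec starts Sat (31d).
Five-Tuesday months: January, May, July, October → 4.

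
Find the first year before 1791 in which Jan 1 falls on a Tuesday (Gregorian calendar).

Jan 1 advances by 2 weekdays after a leap year and by 1 after a common year.
1791: Jan 1 is Saturday.
1790: Friday
1789: Thursday
1788: Tuesday (leap)
1788 begins on a Tuesday

1788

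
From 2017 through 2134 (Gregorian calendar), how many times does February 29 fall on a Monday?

3

Leap years in 2017–2134: 28 of them.
Feb 29 weekday advances by 5 (mod 7) from one leap year to the next four years later (or differs when a century non-leap intervenes).
Leap-day weekdays: 2020:Sat 2024:Thu 2028:Tue 2032:Sun 2036:Fri 2040:Wed 2044:Mon✓ 2048:Sat 2052:Thu 2056:Tue 2060:Sun 2064:Fri 2068:Wed 2072:Mon✓ 2076:Sat 2080:Thu 2084:Tue 2088:Sun 2092:Fri 2096:Wed 2104:Fri 2108:Wed 2112:Mon✓ 2116:Sat 2120:Thu 2124:Tue 2128:Sun 2132:Fri
Monday: 2044, 2072, 2112 → 3.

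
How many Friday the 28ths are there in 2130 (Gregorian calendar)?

Check the 28th of each month of 2130: Jan 28: Sat, Feb 28: Tue, Mar 28: Tue, Apr 28: Fri, May 28: Sun, Jun 28: Wed, Jul 28: Fri, Aug 28: Mon, Sep 28: Thu, Oct 28: Sat, Nov 28: Tue, Dec 28: Thu.
Friday occurs in April, July — 2 months.

2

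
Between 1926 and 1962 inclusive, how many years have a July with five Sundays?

17

July has 31 days; it has five Sundays when Sunday falls among the first (month-length − 28) days — i.e. when July 1 is one of Sunday/Saturday/Friday.
July 1 by year: 1926:Thu 1927:Fri✓ 1928:Sun✓ 1929:Mon 1930:Tue 1931:Wed 1932:Fri✓ 1933:Sat✓ 1934:Sun✓ 1935:Mon 1936:Wed 1937:Thu 1938:Fri✓ 1939:Sat✓ 1940:Mon …(7 more)… 1948:Thu 1949:Fri✓ 1950:Sat✓ 1951:Sun✓ 1952:Tue 1953:Wed 1954:Thu 1955:Fri✓ 1956:Sun✓ 1957:Mon 1958:Tue 1959:Wed 1960:Fri✓ 1961:Sat✓ 1962:Sun✓
Years with five Sundays: 1927, 1928, 1932, 1933, 1934, 1938, 1939, 1944, 1945, 1949, 1950, 1951, 1955, 1956, 1960, 1961, 1962 → 17.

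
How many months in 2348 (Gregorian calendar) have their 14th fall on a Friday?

Check the 14th of each month of 2348: Jan 14: Wed, Feb 14: Sat, Mar 14: Sun, Apr 14: Wed, May 14: Fri, Jun 14: Mon, Jul 14: Wed, Aug 14: Sat, Sep 14: Tue, Oct 14: Thu, Nov 14: Sun, Dec 14: Tue.
Friday occurs in May — 1 month.

1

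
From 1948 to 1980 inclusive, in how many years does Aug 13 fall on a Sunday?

5

Track Aug 13's weekday year by year (advancing +1, or +2 across a Feb 29):
  1948: Fri  1949: Sat (+1)  1950: Sun (+1) ✓  1951: Mon (+1)  1952: Wed (+2)
  1953: Thu (+1)  1954: Fri (+1)  1955: Sat (+1)  1956: Mon (+2)  1957: Tue (+1)
  1958: Wed (+1)  1959: Thu (+1)  1960: Sat (+2)  1961: Sun (+1) ✓  … (5 more years) …
  1967: Sun (+1) ✓  1968: Tue (+2)  1969: Wed (+1)  1970: Thu (+1)  1971: Fri (+1)
  1972: Sun (+2) ✓  1973: Mon (+1)  1974: Tue (+1)  1975: Wed (+1)  1976: Fri (+2)
  1977: Sat (+1)  1978: Sun (+1) ✓  1979: Mon (+1)  1980: Wed (+2)
Sunday years: 1950, 1961, 1967, 1972, 1978 — 5 in total.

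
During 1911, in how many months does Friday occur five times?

A month of length L has five Fridays iff its first Friday is on day ≤ L−28 (so day 1–3 in a 31-day month, 1–2 in a 30-day month, day 1 in a leap February).
Checking each month of 1911: Jan starts Sun (31d); Feb starts Wed (28d); Mar starts Wed (31d) ✓; Apr starts Sat (30d); May starts Mon (31d); Jun starts Thu (30d) ✓; Jul starts Sat (31d); Aug starts Tue (31d); Sep starts Fri (30d) ✓; Oct starts Sun (31d); Nov starts Wed (30d); Dec starts Fri (31d) ✓.
Five-Friday months: March, June, September, December → 4.

4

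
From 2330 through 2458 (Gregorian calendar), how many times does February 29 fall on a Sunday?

Leap years in 2330–2458: 32 of them.
Feb 29 weekday advances by 5 (mod 7) from one leap year to the next four years later (or differs when a century non-leap intervenes).
Leap-day weekdays: 2332:Mon 2336:Sat 2340:Thu 2344:Tue 2348:Sun✓ 2352:Fri 2356:Wed 2360:Mon 2364:Sat 2368:Thu 2372:Tue 2376:Sun✓ 2380:Fri …(6 more)… 2408:Fri 2412:Wed 2416:Mon 2420:Sat 2424:Thu 2428:Tue 2432:Sun✓ 2436:Fri 2440:Wed 2444:Mon 2448:Sat 2452:Thu 2456:Tue
Sunday: 2348, 2376, 2404, 2432 → 4.

4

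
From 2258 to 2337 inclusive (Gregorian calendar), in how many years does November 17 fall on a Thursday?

Track November 17's weekday year by year (advancing +1, or +2 across a Feb 29):
  2258: Wed  2259: Thu (+1) ✓  2260: Sat (+2)  2261: Sun (+1)  2262: Mon (+1)
  2263: Tue (+1)  2264: Thu (+2) ✓  2265: Fri (+1)  2266: Sat (+1)  2267: Sun (+1)
  2268: Tue (+2)  2269: Wed (+1)  2270: Thu (+1) ✓  2271: Fri (+1)  … (52 more years) …
  2324: Mon (+2)  2325: Tue (+1)  2326: Wed (+1)  2327: Thu (+1) ✓  2328: Sat (+2)
  2329: Sun (+1)  2330: Mon (+1)  2331: Tue (+1)  2332: Thu (+2) ✓  2333: Fri (+1)
  2334: Sat (+1)  2335: Sun (+1)  2336: Tue (+2)  2337: Wed (+1)
Thursday years: 2259, 2264, 2270, 2281, 2287, 2292, 2298, 2304, 2310, 2321, 2327, 2332 — 12 in total.

12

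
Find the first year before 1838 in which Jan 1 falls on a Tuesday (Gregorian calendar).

1833

Jan 1 advances by 2 weekdays after a leap year and by 1 after a common year.
1838: Jan 1 is Monday.
1837: Sunday
1836: Friday (leap)
1835: Thursday
1834: Wednesday
1833: Tuesday
1833 begins on a Tuesday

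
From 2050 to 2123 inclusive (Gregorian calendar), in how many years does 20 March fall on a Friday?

11

Track 20 March's weekday year by year (advancing +1, or +2 across a Feb 29):
  2050: Sun  2051: Mon (+1)  2052: Wed (+2)  2053: Thu (+1)  2054: Fri (+1) ✓
  2055: Sat (+1)  2056: Mon (+2)  2057: Tue (+1)  2058: Wed (+1)  2059: Thu (+1)
  2060: Sat (+2)  2061: Sun (+1)  2062: Mon (+1)  2063: Tue (+1)  … (46 more years) …
  2110: Thu (+1)  2111: Fri (+1) ✓  2112: Sun (+2)  2113: Mon (+1)  2114: Tue (+1)
  2115: Wed (+1)  2116: Fri (+2) ✓  2117: Sat (+1)  2118: Sun (+1)  2119: Mon (+1)
  2120: Wed (+2)  2121: Thu (+1)  2122: Fri (+1) ✓  2123: Sat (+1)
Friday years: 2054, 2065, 2071, 2076, 2082, 2093, 2099, 2105, 2111, 2116, 2122 — 11 in total.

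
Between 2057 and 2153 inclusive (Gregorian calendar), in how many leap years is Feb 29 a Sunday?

Leap years in 2057–2153: 23 of them.
Feb 29 weekday advances by 5 (mod 7) from one leap year to the next four years later (or differs when a century non-leap intervenes).
Leap-day weekdays: 2060:Sun✓ 2064:Fri 2068:Wed 2072:Mon 2076:Sat 2080:Thu 2084:Tue 2088:Sun✓ 2092:Fri 2096:Wed 2104:Fri 2108:Wed 2112:Mon 2116:Sat 2120:Thu 2124:Tue 2128:Sun✓ 2132:Fri 2136:Wed 2140:Mon 2144:Sat 2148:Thu 2152:Tue
Sunday: 2060, 2088, 2128 → 3.

3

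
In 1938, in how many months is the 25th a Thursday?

Check the 25th of each month of 1938: Jan 25: Tue, Feb 25: Fri, Mar 25: Fri, Apr 25: Mon, May 25: Wed, Jun 25: Sat, Jul 25: Mon, Aug 25: Thu, Sep 25: Sun, Oct 25: Tue, Nov 25: Fri, Dec 25: Sun.
Thursday occurs in August — 1 month.

1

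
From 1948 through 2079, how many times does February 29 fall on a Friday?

5

Leap years in 1948–2079: 33 of them.
Feb 29 weekday advances by 5 (mod 7) from one leap year to the next four years later (or differs when a century non-leap intervenes).
Leap-day weekdays: 1948:Sun 1952:Fri✓ 1956:Wed 1960:Mon 1964:Sat 1968:Thu 1972:Tue 1976:Sun 1980:Fri✓ 1984:Wed 1988:Mon 1992:Sat 1996:Thu …(7 more)… 2028:Tue 2032:Sun 2036:Fri✓ 2040:Wed 2044:Mon 2048:Sat 2052:Thu 2056:Tue 2060:Sun 2064:Fri✓ 2068:Wed 2072:Mon 2076:Sat
Friday: 1952, 1980, 2008, 2036, 2064 → 5.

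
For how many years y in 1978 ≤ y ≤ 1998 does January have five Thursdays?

January has 31 days; it has five Thursdays when Thursday falls among the first (month-length − 28) days — i.e. when January 1 is one of Thursday/Wednesday/Tuesday.
January 1 by year: 1978:Sun 1979:Mon 1980:Tue✓ 1981:Thu✓ 1982:Fri 1983:Sat 1984:Sun 1985:Tue✓ 1986:Wed✓ 1987:Thu✓ 1988:Fri 1989:Sun 1990:Mon 1991:Tue✓ 1992:Wed✓ 1993:Fri 1994:Sat 1995:Sun 1996:Mon 1997:Wed✓ 1998:Thu✓
Years with five Thursdays: 1980, 1981, 1985, 1986, 1987, 1991, 1992, 1997, 1998 → 9.

9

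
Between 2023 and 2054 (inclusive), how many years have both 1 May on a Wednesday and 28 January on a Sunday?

Check each year's weekday for 1 May and 28 January:
  2023: Mon/Sat  2024: Wed/Sun ✓  2025: Thu/Tue  2026: Fri/Wed  2027: Sat/Thu  2028: Mon/Fri  2029: Tue/Sun  2030: Wed/Mon  2031: Thu/Tue  2032: Sat/Wed  2033: Sun/Fri  2034: Mon/Sat  2035: Tue/Sun  2036: Thu/Mon  …(4 more)…  2041: Wed/Mon  2042: Thu/Tue  2043: Fri/Wed  2044: Sun/Thu  2045: Mon/Sat  2046: Tue/Sun  2047: Wed/Mon  2048: Fri/Tue  2049: Sat/Thu  2050: Sun/Fri  2051: Mon/Sat  2052: Wed/Sun ✓  2053: Thu/Tue  2054: Fri/Wed
Both conditions hold in: 2024, 2052 — 2.

2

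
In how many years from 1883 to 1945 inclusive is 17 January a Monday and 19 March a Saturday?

6

Check each year's weekday for 17 January and 19 March:
  1883: Wed/Mon  1884: Thu/Wed  1885: Sat/Thu  1886: Sun/Fri  1887: Mon/Sat ✓  1888: Tue/Mon  1889: Thu/Tue  1890: Fri/Wed  1891: Sat/Thu  1892: Sun/Sat  1893: Tue/Sun  1894: Wed/Mon  1895: Thu/Tue  1896: Fri/Thu  …(35 more)…  1932: Sun/Sat  1933: Tue/Sun  1934: Wed/Mon  1935: Thu/Tue  1936: Fri/Thu  1937: Sun/Fri  1938: Mon/Sat ✓  1939: Tue/Sun  1940: Wed/Tue  1941: Fri/Wed  1942: Sat/Thu  1943: Sun/Fri  1944: Mon/Sun  1945: Wed/Mon
Both conditions hold in: 1887, 1898, 1910, 1921, 1927, 1938 — 6.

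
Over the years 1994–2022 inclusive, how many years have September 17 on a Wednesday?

4

Track September 17's weekday year by year (advancing +1, or +2 across a Feb 29):
  1994: Sat  1995: Sun (+1)  1996: Tue (+2)  1997: Wed (+1) ✓  1998: Thu (+1)
  1999: Fri (+1)  2000: Sun (+2)  2001: Mon (+1)  2002: Tue (+1)  2003: Wed (+1) ✓
  2004: Fri (+2)  2005: Sat (+1)  2006: Sun (+1)  2007: Mon (+1)  2008: Wed (+2) ✓
  2009: Thu (+1)  2010: Fri (+1)  2011: Sat (+1)  2012: Mon (+2)  2013: Tue (+1)
  2014: Wed (+1) ✓  2015: Thu (+1)  2016: Sat (+2)  2017: Sun (+1)  2018: Mon (+1)
  2019: Tue (+1)  2020: Thu (+2)  2021: Fri (+1)  2022: Sat (+1)
Wednesday years: 1997, 2003, 2008, 2014 — 4 in total.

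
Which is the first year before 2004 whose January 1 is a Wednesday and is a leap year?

Jan 1 advances by 2 weekdays after a leap year and by 1 after a common year.
2004: Jan 1 is Thursday (leap).
2003: Wednesday
2002: Tuesday
2001: Monday
2000: Saturday (leap)
1999: Friday
1998: Thursday
1997: Wednesday
1996: Monday (leap)
1995: Sunday
1994: Saturday
1993: Friday
1992: Wednesday (leap)
1992 begins on a Wednesday and is a leap year.

1992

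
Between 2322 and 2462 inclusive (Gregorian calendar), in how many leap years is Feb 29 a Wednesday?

Leap years in 2322–2462: 35 of them.
Feb 29 weekday advances by 5 (mod 7) from one leap year to the next four years later (or differs when a century non-leap intervenes).
Leap-day weekdays: 2324:Fri 2328:Wed✓ 2332:Mon 2336:Sat 2340:Thu 2344:Tue 2348:Sun 2352:Fri 2356:Wed✓ 2360:Mon 2364:Sat 2368:Thu 2372:Tue …(9 more)… 2412:Wed✓ 2416:Mon 2420:Sat 2424:Thu 2428:Tue 2432:Sun 2436:Fri 2440:Wed✓ 2444:Mon 2448:Sat 2452:Thu 2456:Tue 2460:Sun
Wednesday: 2328, 2356, 2384, 2412, 2440 → 5.

5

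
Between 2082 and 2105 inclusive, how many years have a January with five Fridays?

January has 31 days; it has five Fridays when Friday falls among the first (month-length − 28) days — i.e. when January 1 is one of Friday/Thursday/Wednesday.
January 1 by year: 2082:Thu✓ 2083:Fri✓ 2084:Sat 2085:Mon 2086:Tue 2087:Wed✓ 2088:Thu✓ 2089:Sat 2090:Sun 2091:Mon 2092:Tue 2093:Thu✓ 2094:Fri✓ 2095:Sat 2096:Sun 2097:Tue 2098:Wed✓ 2099:Thu✓ 2100:Fri✓ 2101:Sat 2102:Sun 2103:Mon 2104:Tue 2105:Thu✓
Years with five Fridays: 2082, 2083, 2087, 2088, 2093, 2094, 2098, 2099, 2100, 2105 → 10.

10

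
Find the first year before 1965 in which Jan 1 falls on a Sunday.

Jan 1 advances by 2 weekdays after a leap year and by 1 after a common year.
1965: Jan 1 is Friday.
1964: Wednesday (leap)
1963: Tuesday
1962: Monday
1961: Sunday
1961 begins on a Sunday

1961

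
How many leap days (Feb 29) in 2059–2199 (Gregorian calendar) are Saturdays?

4

Leap years in 2059–2199: 34 of them.
Feb 29 weekday advances by 5 (mod 7) from one leap year to the next four years later (or differs when a century non-leap intervenes).
Leap-day weekdays: 2060:Sun 2064:Fri 2068:Wed 2072:Mon 2076:Sat✓ 2080:Thu 2084:Tue 2088:Sun 2092:Fri 2096:Wed 2104:Fri 2108:Wed 2112:Mon …(8 more)… 2148:Thu 2152:Tue 2156:Sun 2160:Fri 2164:Wed 2168:Mon 2172:Sat✓ 2176:Thu 2180:Tue 2184:Sun 2188:Fri 2192:Wed 2196:Mon
Saturday: 2076, 2116, 2144, 2172 → 4.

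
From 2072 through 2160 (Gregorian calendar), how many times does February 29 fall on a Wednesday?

Leap years in 2072–2160: 22 of them.
Feb 29 weekday advances by 5 (mod 7) from one leap year to the next four years later (or differs when a century non-leap intervenes).
Leap-day weekdays: 2072:Mon 2076:Sat 2080:Thu 2084:Tue 2088:Sun 2092:Fri 2096:Wed✓ 2104:Fri 2108:Wed✓ 2112:Mon 2116:Sat 2120:Thu 2124:Tue 2128:Sun 2132:Fri 2136:Wed✓ 2140:Mon 2144:Sat 2148:Thu 2152:Tue 2156:Sun 2160:Fri
Wednesday: 2096, 2108, 2136 → 3.

3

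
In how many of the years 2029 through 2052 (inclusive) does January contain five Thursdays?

January has 31 days; it has five Thursdays when Thursday falls among the first (month-length − 28) days — i.e. when January 1 is one of Thursday/Wednesday/Tuesday.
January 1 by year: 2029:Mon 2030:Tue✓ 2031:Wed✓ 2032:Thu✓ 2033:Sat 2034:Sun 2035:Mon 2036:Tue✓ 2037:Thu✓ 2038:Fri 2039:Sat 2040:Sun 2041:Tue✓ 2042:Wed✓ 2043:Thu✓ 2044:Fri 2045:Sun 2046:Mon 2047:Tue✓ 2048:Wed✓ 2049:Fri 2050:Sat 2051:Sun 2052:Mon
Years with five Thursdays: 2030, 2031, 2032, 2036, 2037, 2041, 2042, 2043, 2047, 2048 → 10.

10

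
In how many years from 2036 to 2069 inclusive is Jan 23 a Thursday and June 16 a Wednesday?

0

Check each year's weekday for Jan 23 and June 16:
  2036: Wed/Mon  2037: Fri/Tue  2038: Sat/Wed  2039: Sun/Thu  2040: Mon/Sat  2041: Wed/Sun  2042: Thu/Mon  2043: Fri/Tue  2044: Sat/Thu  2045: Mon/Fri  2046: Tue/Sat  2047: Wed/Sun  2048: Thu/Tue  2049: Sat/Wed  …(6 more)…  2056: Sun/Fri  2057: Tue/Sat  2058: Wed/Sun  2059: Thu/Mon  2060: Fri/Wed  2061: Sun/Thu  2062: Mon/Fri  2063: Tue/Sat  2064: Wed/Mon  2065: Fri/Tue  2066: Sat/Wed  2067: Sun/Thu  2068: Mon/Sat  2069: Wed/Sun
Both conditions hold in: no year — 0.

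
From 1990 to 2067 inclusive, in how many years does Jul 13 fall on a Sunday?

Track Jul 13's weekday year by year (advancing +1, or +2 across a Feb 29):
  1990: Fri  1991: Sat (+1)  1992: Mon (+2)  1993: Tue (+1)  1994: Wed (+1)
  1995: Thu (+1)  1996: Sat (+2)  1997: Sun (+1) ✓  1998: Mon (+1)  1999: Tue (+1)
  2000: Thu (+2)  2001: Fri (+1)  2002: Sat (+1)  2003: Sun (+1) ✓  … (50 more years) …
  2054: Mon (+1)  2055: Tue (+1)  2056: Thu (+2)  2057: Fri (+1)  2058: Sat (+1)
  2059: Sun (+1) ✓  2060: Tue (+2)  2061: Wed (+1)  2062: Thu (+1)  2063: Fri (+1)
  2064: Sun (+2) ✓  2065: Mon (+1)  2066: Tue (+1)  2067: Wed (+1)
Sunday years: 1997, 2003, 2008, 2014, 2025, 2031, 2036, 2042, 2053, 2059, 2064 — 11 in total.

11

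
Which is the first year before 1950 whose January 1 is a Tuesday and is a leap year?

1924

Jan 1 advances by 2 weekdays after a leap year and by 1 after a common year.
1950: Jan 1 is Sunday.
1949: Saturday
1948: Thursday (leap)
1947: Wednesday
1946: Tuesday
1945: Monday
1944: Saturday (leap)
1943: Friday
1942: Thursday
1941: Wednesday
1940: Monday (leap)
1939: Sunday
1938: Saturday
1937: Friday
1936: Wednesday (leap)
1935: Tuesday
1934: Monday
1933: Sunday
1932: Friday (leap)
1931: Thursday
1930: Wednesday
1929: Tuesday
1928: Sunday (leap)
1927: Saturday
1926: Friday
1925: Thursday
1924: Tuesday (leap)
1924 begins on a Tuesday and is a leap year.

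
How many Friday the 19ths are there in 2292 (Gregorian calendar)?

2

Check the 19th of each month of 2292: Jan 19: Tue, Feb 19: Fri, Mar 19: Sat, Apr 19: Tue, May 19: Thu, Jun 19: Sun, Jul 19: Tue, Aug 19: Fri, Sep 19: Mon, Oct 19: Wed, Nov 19: Sat, Dec 19: Mon.
Friday occurs in February, August — 2 months.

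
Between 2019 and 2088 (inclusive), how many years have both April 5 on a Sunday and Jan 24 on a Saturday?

7

Check each year's weekday for April 5 and Jan 24:
  2019: Fri/Thu  2020: Sun/Fri  2021: Mon/Sun  2022: Tue/Mon  2023: Wed/Tue  2024: Fri/Wed  2025: Sat/Fri  2026: Sun/Sat ✓  2027: Mon/Sun  2028: Wed/Mon  2029: Thu/Wed  2030: Fri/Thu  2031: Sat/Fri  2032: Mon/Sat  …(42 more)…  2075: Fri/Thu  2076: Sun/Fri  2077: Mon/Sun  2078: Tue/Mon  2079: Wed/Tue  2080: Fri/Wed  2081: Sat/Fri  2082: Sun/Sat ✓  2083: Mon/Sun  2084: Wed/Mon  2085: Thu/Wed  2086: Fri/Thu  2087: Sat/Fri  2088: Mon/Sat
Both conditions hold in: 2026, 2037, 2043, 2054, 2065, 2071, 2082 — 7.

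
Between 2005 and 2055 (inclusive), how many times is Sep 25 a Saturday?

7

Track Sep 25's weekday year by year (advancing +1, or +2 across a Feb 29):
  2005: Sun  2006: Mon (+1)  2007: Tue (+1)  2008: Thu (+2)  2009: Fri (+1)
  2010: Sat (+1) ✓  2011: Sun (+1)  2012: Tue (+2)  2013: Wed (+1)  2014: Thu (+1)
  2015: Fri (+1)  2016: Sun (+2)  2017: Mon (+1)  2018: Tue (+1)  … (23 more years) …
  2042: Thu (+1)  2043: Fri (+1)  2044: Sun (+2)  2045: Mon (+1)  2046: Tue (+1)
  2047: Wed (+1)  2048: Fri (+2)  2049: Sat (+1) ✓  2050: Sun (+1)  2051: Mon (+1)
  2052: Wed (+2)  2053: Thu (+1)  2054: Fri (+1)  2055: Sat (+1) ✓
Saturday years: 2010, 2021, 2027, 2032, 2038, 2049, 2055 — 7 in total.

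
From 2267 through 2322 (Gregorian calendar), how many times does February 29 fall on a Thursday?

Leap years in 2267–2322: 13 of them.
Feb 29 weekday advances by 5 (mod 7) from one leap year to the next four years later (or differs when a century non-leap intervenes).
Leap-day weekdays: 2268:Sat 2272:Thu✓ 2276:Tue 2280:Sun 2284:Fri 2288:Wed 2292:Mon 2296:Sat 2304:Mon 2308:Sat 2312:Thu✓ 2316:Tue 2320:Sun
Thursday: 2272, 2312 → 2.

2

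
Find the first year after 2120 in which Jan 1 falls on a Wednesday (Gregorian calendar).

Jan 1 advances by 2 weekdays after a leap year and by 1 after a common year.
2120: Jan 1 is Monday (leap).
2121: Wednesday
2121 begins on a Wednesday

2121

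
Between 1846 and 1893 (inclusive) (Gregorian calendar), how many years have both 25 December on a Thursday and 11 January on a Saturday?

5

Check each year's weekday for 25 December and 11 January:
  1846: Fri/Sun  1847: Sat/Mon  1848: Mon/Tue  1849: Tue/Thu  1850: Wed/Fri  1851: Thu/Sat ✓  1852: Sat/Sun  1853: Sun/Tue  1854: Mon/Wed  1855: Tue/Thu  1856: Thu/Fri  1857: Fri/Sun  1858: Sat/Mon  1859: Sun/Tue  …(20 more)…  1880: Sat/Sun  1881: Sun/Tue  1882: Mon/Wed  1883: Tue/Thu  1884: Thu/Fri  1885: Fri/Sun  1886: Sat/Mon  1887: Sun/Tue  1888: Tue/Wed  1889: Wed/Fri  1890: Thu/Sat ✓  1891: Fri/Sun  1892: Sun/Mon  1893: Mon/Wed
Both conditions hold in: 1851, 1862, 1873, 1879, 1890 — 5.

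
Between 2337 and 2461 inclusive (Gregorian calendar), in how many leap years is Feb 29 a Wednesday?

4

Leap years in 2337–2461: 31 of them.
Feb 29 weekday advances by 5 (mod 7) from one leap year to the next four years later (or differs when a century non-leap intervenes).
Leap-day weekdays: 2340:Thu 2344:Tue 2348:Sun 2352:Fri 2356:Wed✓ 2360:Mon 2364:Sat 2368:Thu 2372:Tue 2376:Sun 2380:Fri 2384:Wed✓ 2388:Mon …(5 more)… 2412:Wed✓ 2416:Mon 2420:Sat 2424:Thu 2428:Tue 2432:Sun 2436:Fri 2440:Wed✓ 2444:Mon 2448:Sat 2452:Thu 2456:Tue 2460:Sun
Wednesday: 2356, 2384, 2412, 2440 → 4.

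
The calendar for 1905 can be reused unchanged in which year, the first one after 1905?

1911

Two years share a calendar iff Jan 1 falls on the same weekday and both are leap or both are common. 1905: Jan 1 is Sunday, common year.
1906: Jan 1 Monday, common
1907: Jan 1 Tuesday, common
1908: Jan 1 Wednesday, leap
1909: Jan 1 Friday, common
1910: Jan 1 Saturday, common
1911: Jan 1 Sunday, common
1911 matches on both conditions.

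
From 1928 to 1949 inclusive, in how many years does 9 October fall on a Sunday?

3

Track 9 October's weekday year by year (advancing +1, or +2 across a Feb 29):
  1928: Tue  1929: Wed (+1)  1930: Thu (+1)  1931: Fri (+1)  1932: Sun (+2) ✓
  1933: Mon (+1)  1934: Tue (+1)  1935: Wed (+1)  1936: Fri (+2)  1937: Sat (+1)
  1938: Sun (+1) ✓  1939: Mon (+1)  1940: Wed (+2)  1941: Thu (+1)  1942: Fri (+1)
  1943: Sat (+1)  1944: Mon (+2)  1945: Tue (+1)  1946: Wed (+1)  1947: Thu (+1)
  1948: Sat (+2)  1949: Sun (+1) ✓
Sunday years: 1932, 1938, 1949 — 3 in total.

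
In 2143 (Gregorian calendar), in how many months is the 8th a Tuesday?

Check the 8th of each month of 2143: Jan 8: Tue, Feb 8: Fri, Mar 8: Fri, Apr 8: Mon, May 8: Wed, Jun 8: Sat, Jul 8: Mon, Aug 8: Thu, Sep 8: Sun, Oct 8: Tue, Nov 8: Fri, Dec 8: Sun.
Tuesday occurs in January, October — 2 months.

2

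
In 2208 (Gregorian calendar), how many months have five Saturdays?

5

A month of length L has five Saturdays iff its first Saturday is on day ≤ L−28 (so day 1–3 in a 31-day month, 1–2 in a 30-day month, day 1 in a leap February).
Checking each month of 2208: Jan starts Fri (31d) ✓; Feb starts Mon (29d); Mar starts Tue (31d); Apr starts Fri (30d) ✓; May starts Sun (31d); Jun starts Wed (30d); Jul starts Fri (31d) ✓; Aug starts Mon (31d); Sep starts Thu (30d); Oct starts Sat (31d) ✓; Nov starts Tue (30d); Dec starts Thu (31d) ✓.
Five-Saturday months: January, April, July, October, December → 5.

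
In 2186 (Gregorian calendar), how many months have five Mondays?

A month of length L has five Mondays iff its first Monday is on day ≤ L−28 (so day 1–3 in a 31-day month, 1–2 in a 30-day month, day 1 in a leap February).
Checking each month of 2186: Jan starts Sun (31d) ✓; Feb starts Wed (28d); Mar starts Wed (31d); Apr starts Sat (30d); May starts Mon (31d) ✓; Jun starts Thu (30d); Jul starts Sat (31d) ✓; Aug starts Tue (31d); Sep starts Fri (30d); Oct starts Sun (31d) ✓; Nov starts Wed (30d); Dec starts Fri (31d).
Five-Monday months: January, May, July, October → 4.

4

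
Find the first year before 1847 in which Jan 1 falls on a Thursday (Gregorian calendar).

1846

Jan 1 advances by 2 weekdays after a leap year and by 1 after a common year.
1847: Jan 1 is Friday.
1846: Thursday
1846 begins on a Thursday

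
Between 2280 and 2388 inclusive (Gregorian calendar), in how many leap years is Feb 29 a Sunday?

4

Leap years in 2280–2388: 27 of them.
Feb 29 weekday advances by 5 (mod 7) from one leap year to the next four years later (or differs when a century non-leap intervenes).
Leap-day weekdays: 2280:Sun✓ 2284:Fri 2288:Wed 2292:Mon 2296:Sat 2304:Mon 2308:Sat 2312:Thu 2316:Tue 2320:Sun✓ 2324:Fri 2328:Wed 2332:Mon 2336:Sat 2340:Thu 2344:Tue 2348:Sun✓ 2352:Fri 2356:Wed 2360:Mon 2364:Sat 2368:Thu 2372:Tue 2376:Sun✓ 2380:Fri 2384:Wed 2388:Mon
Sunday: 2280, 2320, 2348, 2376 → 4.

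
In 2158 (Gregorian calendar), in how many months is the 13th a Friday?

Check the 13th of each month of 2158: Jan 13: Fri, Feb 13: Mon, Mar 13: Mon, Apr 13: Thu, May 13: Sat, Jun 13: Tue, Jul 13: Thu, Aug 13: Sun, Sep 13: Wed, Oct 13: Fri, Nov 13: Mon, Dec 13: Wed.
Friday occurs in January, October — 2 months.

2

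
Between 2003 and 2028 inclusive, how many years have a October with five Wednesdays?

10

October has 31 days; it has five Wednesdays when Wednesday falls among the first (month-length − 28) days — i.e. when October 1 is one of Wednesday/Tuesday/Monday.
October 1 by year: 2003:Wed✓ 2004:Fri 2005:Sat 2006:Sun 2007:Mon✓ 2008:Wed✓ 2009:Thu 2010:Fri 2011:Sat 2012:Mon✓ 2013:Tue✓ 2014:Wed✓ 2015:Thu 2016:Sat 2017:Sun 2018:Mon✓ 2019:Tue✓ 2020:Thu 2021:Fri 2022:Sat 2023:Sun 2024:Tue✓ 2025:Wed✓ 2026:Thu 2027:Fri 2028:Sun
Years with five Wednesdays: 2003, 2007, 2008, 2012, 2013, 2014, 2018, 2019, 2024, 2025 → 10.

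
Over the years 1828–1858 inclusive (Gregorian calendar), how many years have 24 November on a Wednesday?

5

Track 24 November's weekday year by year (advancing +1, or +2 across a Feb 29):
  1828: Mon  1829: Tue (+1)  1830: Wed (+1) ✓  1831: Thu (+1)  1832: Sat (+2)
  1833: Sun (+1)  1834: Mon (+1)  1835: Tue (+1)  1836: Thu (+2)  1837: Fri (+1)
  1838: Sat (+1)  1839: Sun (+1)  1840: Tue (+2)  1841: Wed (+1) ✓  … (3 more years) …
  1845: Mon (+1)  1846: Tue (+1)  1847: Wed (+1) ✓  1848: Fri (+2)  1849: Sat (+1)
  1850: Sun (+1)  1851: Mon (+1)  1852: Wed (+2) ✓  1853: Thu (+1)  1854: Fri (+1)
  1855: Sat (+1)  1856: Mon (+2)  1857: Tue (+1)  1858: Wed (+1) ✓
Wednesday years: 1830, 1841, 1847, 1852, 1858 — 5 in total.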